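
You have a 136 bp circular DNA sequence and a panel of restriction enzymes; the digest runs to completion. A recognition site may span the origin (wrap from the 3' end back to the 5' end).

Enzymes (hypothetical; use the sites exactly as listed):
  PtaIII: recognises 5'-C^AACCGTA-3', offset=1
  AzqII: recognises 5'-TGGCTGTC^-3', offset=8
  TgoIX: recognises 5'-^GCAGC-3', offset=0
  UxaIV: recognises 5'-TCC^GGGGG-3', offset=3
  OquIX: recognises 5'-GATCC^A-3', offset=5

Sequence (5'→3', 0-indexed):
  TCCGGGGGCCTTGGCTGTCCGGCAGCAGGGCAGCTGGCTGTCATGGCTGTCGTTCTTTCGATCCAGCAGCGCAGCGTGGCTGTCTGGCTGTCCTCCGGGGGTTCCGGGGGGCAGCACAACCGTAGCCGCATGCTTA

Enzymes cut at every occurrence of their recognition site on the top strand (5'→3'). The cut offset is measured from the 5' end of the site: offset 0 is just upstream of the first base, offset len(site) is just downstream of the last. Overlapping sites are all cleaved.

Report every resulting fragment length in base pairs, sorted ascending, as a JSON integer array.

Per-enzyme occurrences:
  PtaIII (CAACCGTA, off=1): starts [116] → cuts [117]
  AzqII (TGGCTGTC, off=8): starts [11, 34, 43, 76, 84] → cuts [19, 42, 51, 84, 92]
  TgoIX (GCAGC, off=0): starts [21, 29, 65, 70, 110] → cuts [21, 29, 65, 70, 110]
  UxaIV (TCCGGGGG, off=3): starts [0, 93, 102] → cuts [3, 96, 105]
  OquIX (GATCCA, off=5): starts [59] → cuts [64]

All cut coordinates (distinct, sorted): [3, 19, 21, 29, 42, 51, 64, 65, 70, 84, 92, 96, 105, 110, 117]

Fragment lengths:
  3→19: 16 bp
  19→21: 2 bp
  21→29: 8 bp
  29→42: 13 bp
  42→51: 9 bp
  51→64: 13 bp
  64→65: 1 bp
  65→70: 5 bp
  70→84: 14 bp
  84→92: 8 bp
  92→96: 4 bp
  96→105: 9 bp
  105→110: 5 bp
  110→117: 7 bp
  117→3 (wrap): 136-117+3 = 22 bp

[1,2,4,5,5,7,8,8,9,9,13,13,14,16,22]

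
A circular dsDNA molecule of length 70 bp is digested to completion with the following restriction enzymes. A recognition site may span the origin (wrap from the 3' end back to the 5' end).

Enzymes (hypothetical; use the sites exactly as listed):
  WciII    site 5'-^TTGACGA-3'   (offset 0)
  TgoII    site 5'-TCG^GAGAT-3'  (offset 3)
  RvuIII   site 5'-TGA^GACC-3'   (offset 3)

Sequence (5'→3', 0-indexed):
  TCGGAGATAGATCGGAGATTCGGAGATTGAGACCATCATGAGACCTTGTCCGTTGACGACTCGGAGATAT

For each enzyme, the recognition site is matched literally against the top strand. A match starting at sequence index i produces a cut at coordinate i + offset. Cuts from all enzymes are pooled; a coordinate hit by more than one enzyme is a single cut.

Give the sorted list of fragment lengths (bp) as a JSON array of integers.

Per-enzyme occurrences:
  WciII TTGACGA/0: at [52] ⇒ [52]
  TgoII TCGGAGAT/3: at [0, 11, 19, 60] ⇒ [3, 14, 22, 63]
  RvuIII TGAGACC/3: at [27, 38] ⇒ [30, 41]

Pooled cuts: [3, 14, 22, 30, 41, 52, 63]

Fragments:
  3→14: 11 bp
  14→22: 8 bp
  22→30: 8 bp
  30→41: 11 bp
  41→52: 11 bp
  52→63: 11 bp
  63→3 (wrap): 70-63+3 = 10 bp

[8,8,10,11,11,11,11]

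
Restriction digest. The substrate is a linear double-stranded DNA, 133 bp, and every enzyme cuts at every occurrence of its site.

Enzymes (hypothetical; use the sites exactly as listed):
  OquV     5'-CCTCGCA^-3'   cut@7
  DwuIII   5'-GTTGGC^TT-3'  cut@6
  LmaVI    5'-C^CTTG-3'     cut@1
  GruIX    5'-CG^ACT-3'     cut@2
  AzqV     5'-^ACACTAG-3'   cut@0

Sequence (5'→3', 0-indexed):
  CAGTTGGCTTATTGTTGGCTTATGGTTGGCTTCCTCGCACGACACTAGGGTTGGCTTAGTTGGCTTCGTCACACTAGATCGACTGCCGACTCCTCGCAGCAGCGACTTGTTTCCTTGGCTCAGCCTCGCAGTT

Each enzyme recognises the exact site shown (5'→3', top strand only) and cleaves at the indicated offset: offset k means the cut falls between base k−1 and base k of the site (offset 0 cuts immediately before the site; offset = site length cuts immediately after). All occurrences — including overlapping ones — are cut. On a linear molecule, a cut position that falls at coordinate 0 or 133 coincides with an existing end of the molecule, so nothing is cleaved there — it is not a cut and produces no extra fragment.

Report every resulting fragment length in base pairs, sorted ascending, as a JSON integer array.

[2,3,6,6,7,8,9,9,9,10,11,11,11,14,17]

Site scan:
  OquV CCTCGCA/7: at [32, 91, 123] ⇒ [39, 98, 130]
  DwuIII GTTGGCTT/6: at [2, 13, 24, 49, 58] ⇒ [8, 19, 30, 55, 64]
  LmaVI CCTTG/1: at [112] ⇒ [113]
  GruIX CGACT/2: at [79, 86, 102] ⇒ [81, 88, 104]
  AzqV ACACTAG/0: at [41, 70] ⇒ [41, 70]

All cut coordinates (distinct, sorted): [8, 19, 30, 39, 41, 55, 64, 70, 81, 88, 98, 104, 113, 130]

Fragment lengths:
  [0,8): 8 bp
  [8,19): 11 bp
  [19,30): 11 bp
  [30,39): 9 bp
  [39,41): 2 bp
  [41,55): 14 bp
  [55,64): 9 bp
  [64,70): 6 bp
  [70,81): 11 bp
  [81,88): 7 bp
  [88,98): 10 bp
  [98,104): 6 bp
  [104,113): 9 bp
  [113,130): 17 bp
  [130,133): 3 bp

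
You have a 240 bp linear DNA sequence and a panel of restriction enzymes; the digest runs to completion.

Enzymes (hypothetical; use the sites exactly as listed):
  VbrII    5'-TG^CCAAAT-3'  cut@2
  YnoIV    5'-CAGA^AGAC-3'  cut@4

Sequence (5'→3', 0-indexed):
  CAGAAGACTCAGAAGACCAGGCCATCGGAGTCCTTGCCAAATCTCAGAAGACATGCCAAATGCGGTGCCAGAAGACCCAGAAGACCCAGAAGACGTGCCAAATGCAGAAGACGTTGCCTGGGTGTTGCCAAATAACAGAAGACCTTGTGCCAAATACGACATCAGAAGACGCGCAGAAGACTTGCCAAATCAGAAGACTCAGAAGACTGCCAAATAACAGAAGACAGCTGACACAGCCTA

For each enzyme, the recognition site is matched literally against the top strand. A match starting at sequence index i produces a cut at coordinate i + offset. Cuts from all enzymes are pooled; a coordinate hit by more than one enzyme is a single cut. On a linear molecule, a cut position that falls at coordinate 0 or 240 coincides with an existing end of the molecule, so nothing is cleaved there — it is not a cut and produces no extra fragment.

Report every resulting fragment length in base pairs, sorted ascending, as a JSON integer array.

Scan for sites:
  VbrII TGCCAAAT/2: at [34, 53, 95, 125, 147, 182, 207] ⇒ [36, 55, 97, 127, 149, 184, 209]
  YnoIV CAGAAGAC/4: at [0, 9, 44, 68, 77, 86, 104, 135, 162, 173, 190, 199, 217] ⇒ [4, 13, 48, 72, 81, 90, 108, 139, 166, 177, 194, 203, 221]

Pooled cuts: [4, 13, 36, 48, 55, 72, 81, 90, 97, 108, 127, 139, 149, 166, 177, 184, 194, 203, 209, 221]

Fragments:
  [0,4): 4 bp
  [4,13): 9 bp
  [13,36): 23 bp
  [36,48): 12 bp
  [48,55): 7 bp
  [55,72): 17 bp
  [72,81): 9 bp
  [81,90): 9 bp
  [90,97): 7 bp
  [97,108): 11 bp
  [108,127): 19 bp
  [127,139): 12 bp
  [139,149): 10 bp
  [149,166): 17 bp
  [166,177): 11 bp
  [177,184): 7 bp
  [184,194): 10 bp
  [194,203): 9 bp
  [203,209): 6 bp
  [209,221): 12 bp
  [221,240): 19 bp

[4,6,7,7,7,9,9,9,9,10,10,11,11,12,12,12,17,17,19,19,23]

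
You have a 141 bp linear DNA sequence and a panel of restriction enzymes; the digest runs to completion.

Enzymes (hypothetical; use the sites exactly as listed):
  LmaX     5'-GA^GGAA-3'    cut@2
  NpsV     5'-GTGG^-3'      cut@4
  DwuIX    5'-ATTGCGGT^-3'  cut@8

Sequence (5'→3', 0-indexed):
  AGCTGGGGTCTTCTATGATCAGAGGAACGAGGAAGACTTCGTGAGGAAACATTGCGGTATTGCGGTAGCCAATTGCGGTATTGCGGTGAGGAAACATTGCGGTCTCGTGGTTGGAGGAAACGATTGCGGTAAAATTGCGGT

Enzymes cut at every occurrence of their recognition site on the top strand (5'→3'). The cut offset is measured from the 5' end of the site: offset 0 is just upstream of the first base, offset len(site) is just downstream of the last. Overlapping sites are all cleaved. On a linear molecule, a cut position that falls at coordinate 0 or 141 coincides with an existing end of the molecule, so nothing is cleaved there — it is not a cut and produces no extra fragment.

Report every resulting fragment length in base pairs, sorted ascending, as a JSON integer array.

Per-enzyme occurrences:
  LmaX GAGGAA/2: at [21, 28, 42, 87, 113] ⇒ [23, 30, 44, 89, 115]
  NpsV GTGG/4: at [106] ⇒ [110]
  DwuIX ATTGCGGT/8: at [50, 58, 71, 79, 95, 122, 133] ⇒ [58, 66, 79, 87, 103, 130] (position 141 is a terminus of the linear molecule — no cut)

All cut coordinates (distinct, sorted): [23, 30, 44, 58, 66, 79, 87, 89, 103, 110, 115, 130]

Fragments:
  [0,23): 23 bp
  [23,30): 7 bp
  [30,44): 14 bp
  [44,58): 14 bp
  [58,66): 8 bp
  [66,79): 13 bp
  [79,87): 8 bp
  [87,89): 2 bp
  [89,103): 14 bp
  [103,110): 7 bp
  [110,115): 5 bp
  [115,130): 15 bp
  [130,141): 11 bp

[2,5,7,7,8,8,11,13,14,14,14,15,23]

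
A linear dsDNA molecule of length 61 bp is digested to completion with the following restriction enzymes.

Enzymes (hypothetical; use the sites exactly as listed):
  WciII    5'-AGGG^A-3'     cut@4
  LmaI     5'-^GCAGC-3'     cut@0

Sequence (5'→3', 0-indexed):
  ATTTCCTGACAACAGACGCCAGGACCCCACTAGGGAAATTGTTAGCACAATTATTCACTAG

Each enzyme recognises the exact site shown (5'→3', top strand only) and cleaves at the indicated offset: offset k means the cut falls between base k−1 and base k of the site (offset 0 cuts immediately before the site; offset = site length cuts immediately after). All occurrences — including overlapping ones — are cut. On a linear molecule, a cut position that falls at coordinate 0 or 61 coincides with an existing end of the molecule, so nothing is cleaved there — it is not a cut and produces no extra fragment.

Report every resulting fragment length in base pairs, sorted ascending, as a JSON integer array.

[26,35]

Scan for sites:
  WciII (AGGGA, off=4): starts [31] → cuts [35]
  LmaI (GCAGC, off=0): no sites

Pooled cuts: [35]

Fragments:
  [0,35): 35 bp
  [35,61): 26 bp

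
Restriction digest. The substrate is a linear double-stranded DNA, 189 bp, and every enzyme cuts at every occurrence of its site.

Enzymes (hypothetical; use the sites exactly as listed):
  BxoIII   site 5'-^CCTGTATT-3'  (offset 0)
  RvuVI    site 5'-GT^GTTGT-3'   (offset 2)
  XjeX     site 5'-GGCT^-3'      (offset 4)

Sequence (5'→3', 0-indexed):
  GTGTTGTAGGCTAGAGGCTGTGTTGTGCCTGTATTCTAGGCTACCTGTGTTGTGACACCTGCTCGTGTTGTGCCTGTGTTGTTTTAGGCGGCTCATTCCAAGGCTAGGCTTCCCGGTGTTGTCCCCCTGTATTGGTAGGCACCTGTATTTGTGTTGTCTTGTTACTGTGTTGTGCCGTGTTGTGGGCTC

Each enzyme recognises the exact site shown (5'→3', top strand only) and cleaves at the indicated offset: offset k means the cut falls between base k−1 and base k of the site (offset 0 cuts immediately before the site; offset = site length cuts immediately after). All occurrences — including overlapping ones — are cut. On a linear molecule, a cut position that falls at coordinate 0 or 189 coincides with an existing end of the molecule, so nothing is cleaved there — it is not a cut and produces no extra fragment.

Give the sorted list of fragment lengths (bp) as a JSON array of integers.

Scan for sites:
  BxoIII CCTGTATT/0: at [27, 125, 141] ⇒ [27, 125, 141]
  RvuVI GTGTTGT/2: at [0, 19, 46, 64, 75, 115, 150, 166, 176] ⇒ [2, 21, 48, 66, 77, 117, 152, 168, 178]
  XjeX GGCT/4: at [8, 15, 38, 89, 101, 106, 184] ⇒ [12, 19, 42, 93, 105, 110, 188]

Pooled cuts: [2, 12, 19, 21, 27, 42, 48, 66, 77, 93, 105, 110, 117, 125, 141, 152, 168, 178, 188]

Fragment lengths:
  [0,2): 2 bp
  [2,12): 10 bp
  [12,19): 7 bp
  [19,21): 2 bp
  [21,27): 6 bp
  [27,42): 15 bp
  [42,48): 6 bp
  [48,66): 18 bp
  [66,77): 11 bp
  [77,93): 16 bp
  [93,105): 12 bp
  [105,110): 5 bp
  [110,117): 7 bp
  [117,125): 8 bp
  [125,141): 16 bp
  [141,152): 11 bp
  [152,168): 16 bp
  [168,178): 10 bp
  [178,188): 10 bp
  [188,189): 1 bp

[1,2,2,5,6,6,7,7,8,10,10,10,11,11,12,15,16,16,16,18]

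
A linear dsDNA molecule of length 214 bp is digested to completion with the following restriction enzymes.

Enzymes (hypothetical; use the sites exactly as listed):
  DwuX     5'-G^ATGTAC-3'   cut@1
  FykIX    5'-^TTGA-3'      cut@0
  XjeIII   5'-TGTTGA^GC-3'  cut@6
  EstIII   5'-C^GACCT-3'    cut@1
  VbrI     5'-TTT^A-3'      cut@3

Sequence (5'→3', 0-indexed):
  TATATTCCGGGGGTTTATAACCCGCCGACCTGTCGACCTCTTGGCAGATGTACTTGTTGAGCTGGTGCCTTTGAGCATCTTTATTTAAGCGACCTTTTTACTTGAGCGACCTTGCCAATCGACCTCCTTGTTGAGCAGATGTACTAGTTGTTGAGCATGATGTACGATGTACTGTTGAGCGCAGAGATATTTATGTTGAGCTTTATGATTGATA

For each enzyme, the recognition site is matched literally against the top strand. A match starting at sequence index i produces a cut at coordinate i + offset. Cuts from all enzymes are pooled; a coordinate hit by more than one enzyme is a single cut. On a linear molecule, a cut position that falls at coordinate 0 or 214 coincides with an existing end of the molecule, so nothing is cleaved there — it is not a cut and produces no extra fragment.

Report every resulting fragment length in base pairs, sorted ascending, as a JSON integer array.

Site scan:
  DwuX (GATGTAC, off=1): starts [46, 137, 158, 165] → cuts [47, 138, 159, 166]
  FykIX (TTGA, off=0): starts [56, 70, 101, 130, 150, 174, 195, 208] → cuts [56, 70, 101, 130, 150, 174, 195, 208]
  XjeIII (TGTTGAGC, off=6): starts [54, 128, 148, 172, 193] → cuts [60, 134, 154, 178, 199]
  EstIII (CGACCT, off=1): starts [25, 33, 89, 106, 119] → cuts [26, 34, 90, 107, 120]
  VbrI (TTTA, off=3): starts [13, 79, 83, 96, 189, 201] → cuts [16, 82, 86, 99, 192, 204]

Pooled cuts: [16, 26, 34, 47, 56, 60, 70, 82, 86, 90, 99, 101, 107, 120, 130, 134, 138, 150, 154, 159, 166, 174, 178, 192, 195, 199, 204, 208]

Fragment lengths:
  [0,16): 16 bp
  [16,26): 10 bp
  [26,34): 8 bp
  [34,47): 13 bp
  [47,56): 9 bp
  [56,60): 4 bp
  [60,70): 10 bp
  [70,82): 12 bp
  [82,86): 4 bp
  [86,90): 4 bp
  [90,99): 9 bp
  [99,101): 2 bp
  [101,107): 6 bp
  [107,120): 13 bp
  [120,130): 10 bp
  [130,134): 4 bp
  [134,138): 4 bp
  [138,150): 12 bp
  [150,154): 4 bp
  [154,159): 5 bp
  [159,166): 7 bp
  [166,174): 8 bp
  [174,178): 4 bp
  [178,192): 14 bp
  [192,195): 3 bp
  [195,199): 4 bp
  [199,204): 5 bp
  [204,208): 4 bp
  [208,214): 6 bp

[2,3,4,4,4,4,4,4,4,4,4,5,5,6,6,7,8,8,9,9,10,10,10,12,12,13,13,14,16]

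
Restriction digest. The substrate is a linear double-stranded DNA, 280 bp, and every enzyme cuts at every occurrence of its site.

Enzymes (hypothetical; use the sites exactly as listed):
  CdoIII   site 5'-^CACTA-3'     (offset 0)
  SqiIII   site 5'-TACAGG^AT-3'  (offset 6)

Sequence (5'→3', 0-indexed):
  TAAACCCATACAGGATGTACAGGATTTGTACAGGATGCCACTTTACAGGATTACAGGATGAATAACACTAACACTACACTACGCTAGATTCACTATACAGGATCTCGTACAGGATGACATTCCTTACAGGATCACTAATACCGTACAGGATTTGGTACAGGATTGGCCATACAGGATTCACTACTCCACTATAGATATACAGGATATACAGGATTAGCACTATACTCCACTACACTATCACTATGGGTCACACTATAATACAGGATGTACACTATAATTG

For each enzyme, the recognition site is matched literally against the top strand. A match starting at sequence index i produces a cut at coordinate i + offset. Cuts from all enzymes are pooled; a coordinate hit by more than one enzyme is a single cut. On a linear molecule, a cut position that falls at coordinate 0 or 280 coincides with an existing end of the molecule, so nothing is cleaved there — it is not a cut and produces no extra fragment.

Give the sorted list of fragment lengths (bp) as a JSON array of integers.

[2,3,5,5,5,5,6,6,8,8,8,9,9,10,11,11,11,12,12,12,14,14,14,14,15,17,17,17]

Per-enzyme occurrences:
  CdoIII CACTA/0: at [65, 71, 76, 90, 132, 178, 186, 217, 227, 232, 238, 250, 269] ⇒ [65, 71, 76, 90, 132, 178, 186, 217, 227, 232, 238, 250, 269]
  SqiIII TACAGGAT/6: at [8, 17, 28, 43, 51, 95, 107, 124, 143, 155, 169, 197, 206, 258] ⇒ [14, 23, 34, 49, 57, 101, 113, 130, 149, 161, 175, 203, 212, 264]

Pooled cuts: [14, 23, 34, 49, 57, 65, 71, 76, 90, 101, 113, 130, 132, 149, 161, 175, 178, 186, 203, 212, 217, 227, 232, 238, 250, 264, 269]

Fragments:
  [0,14): 14 bp
  [14,23): 9 bp
  [23,34): 11 bp
  [34,49): 15 bp
  [49,57): 8 bp
  [57,65): 8 bp
  [65,71): 6 bp
  [71,76): 5 bp
  [76,90): 14 bp
  [90,101): 11 bp
  [101,113): 12 bp
  [113,130): 17 bp
  [130,132): 2 bp
  [132,149): 17 bp
  [149,161): 12 bp
  [161,175): 14 bp
  [175,178): 3 bp
  [178,186): 8 bp
  [186,203): 17 bp
  [203,212): 9 bp
  [212,217): 5 bp
  [217,227): 10 bp
  [227,232): 5 bp
  [232,238): 6 bp
  [238,250): 12 bp
  [250,264): 14 bp
  [264,269): 5 bp
  [269,280): 11 bp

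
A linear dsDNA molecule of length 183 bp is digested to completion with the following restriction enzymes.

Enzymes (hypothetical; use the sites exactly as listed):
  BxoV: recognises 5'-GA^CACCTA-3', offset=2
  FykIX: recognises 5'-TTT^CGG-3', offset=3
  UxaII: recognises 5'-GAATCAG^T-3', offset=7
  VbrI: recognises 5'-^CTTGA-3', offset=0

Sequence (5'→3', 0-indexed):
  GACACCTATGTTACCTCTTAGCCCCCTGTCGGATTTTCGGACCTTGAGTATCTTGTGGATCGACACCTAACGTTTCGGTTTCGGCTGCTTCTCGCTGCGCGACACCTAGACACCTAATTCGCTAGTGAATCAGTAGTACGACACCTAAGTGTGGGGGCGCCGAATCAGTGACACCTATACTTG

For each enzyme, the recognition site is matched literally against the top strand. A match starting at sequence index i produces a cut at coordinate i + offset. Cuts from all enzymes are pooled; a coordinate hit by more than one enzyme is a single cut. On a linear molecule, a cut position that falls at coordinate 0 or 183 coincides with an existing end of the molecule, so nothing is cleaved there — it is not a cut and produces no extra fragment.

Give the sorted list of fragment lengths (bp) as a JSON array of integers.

[2,3,5,6,8,8,12,12,21,21,23,27,35]

Per-enzyme occurrences:
  BxoV (GACACCTA, off=2): starts [0, 61, 100, 108, 139, 169] → cuts [2, 63, 102, 110, 141, 171]
  FykIX (TTTCGG, off=3): starts [34, 72, 78] → cuts [37, 75, 81]
  UxaII (GAATCAGT, off=7): starts [126, 161] → cuts [133, 168]
  VbrI (CTTGA, off=0): starts [42] → cuts [42]

All cut coordinates (distinct, sorted): [2, 37, 42, 63, 75, 81, 102, 110, 133, 141, 168, 171]

Fragment lengths:
  [0,2): 2 bp
  [2,37): 35 bp
  [37,42): 5 bp
  [42,63): 21 bp
  [63,75): 12 bp
  [75,81): 6 bp
  [81,102): 21 bp
  [102,110): 8 bp
  [110,133): 23 bp
  [133,141): 8 bp
  [141,168): 27 bp
  [168,171): 3 bp
  [171,183): 12 bp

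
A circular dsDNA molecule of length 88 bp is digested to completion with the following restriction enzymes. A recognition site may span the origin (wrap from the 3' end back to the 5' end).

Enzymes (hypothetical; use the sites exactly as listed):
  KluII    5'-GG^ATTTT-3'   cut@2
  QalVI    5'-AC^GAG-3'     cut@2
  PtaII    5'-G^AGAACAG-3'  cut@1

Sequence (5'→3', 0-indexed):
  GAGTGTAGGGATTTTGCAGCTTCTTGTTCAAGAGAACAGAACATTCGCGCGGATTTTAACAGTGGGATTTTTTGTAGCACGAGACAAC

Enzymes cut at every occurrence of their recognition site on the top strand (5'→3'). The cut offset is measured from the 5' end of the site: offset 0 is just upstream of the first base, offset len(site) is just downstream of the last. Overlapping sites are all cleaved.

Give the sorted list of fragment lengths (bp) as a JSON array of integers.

[8,10,14,14,20,22]

Scan for sites:
  KluII (GGATTTT, off=2): starts [8, 50, 64] → cuts [10, 52, 66]
  QalVI (ACGAG, off=2): starts [78, 86] → cuts [0, 80]
  PtaII (GAGAACAG, off=1): starts [31] → cuts [32]

Pooled cuts: [0, 10, 32, 52, 66, 80]

Fragments:
  0→10: 10 bp
  10→32: 22 bp
  32→52: 20 bp
  52→66: 14 bp
  66→80: 14 bp
  80→0 (wrap): 88-80+0 = 8 bp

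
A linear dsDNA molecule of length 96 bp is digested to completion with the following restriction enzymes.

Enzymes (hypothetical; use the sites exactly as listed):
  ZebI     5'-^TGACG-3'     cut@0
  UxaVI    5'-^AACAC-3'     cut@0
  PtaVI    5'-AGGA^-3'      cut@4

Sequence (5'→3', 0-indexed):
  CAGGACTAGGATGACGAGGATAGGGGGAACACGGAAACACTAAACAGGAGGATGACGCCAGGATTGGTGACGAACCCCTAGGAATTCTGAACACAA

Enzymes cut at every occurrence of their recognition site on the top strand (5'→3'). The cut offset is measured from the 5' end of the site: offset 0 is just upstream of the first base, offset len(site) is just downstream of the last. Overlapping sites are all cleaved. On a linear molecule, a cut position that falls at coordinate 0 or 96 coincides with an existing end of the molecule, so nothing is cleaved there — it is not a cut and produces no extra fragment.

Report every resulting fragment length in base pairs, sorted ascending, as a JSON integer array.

[3,4,5,6,6,7,7,8,9,11,14,16]

Scan for sites:
  ZebI (TGACG, off=0): starts [11, 52, 67] → cuts [11, 52, 67]
  UxaVI (AACAC, off=0): starts [27, 35, 89] → cuts [27, 35, 89]
  PtaVI (AGGA, off=4): starts [1, 7, 16, 45, 48, 59, 79] → cuts [5, 11, 20, 49, 52, 63, 83]

All cut coordinates (distinct, sorted): [5, 11, 20, 27, 35, 49, 52, 63, 67, 83, 89]

Fragments:
  [0,5): 5 bp
  [5,11): 6 bp
  [11,20): 9 bp
  [20,27): 7 bp
  [27,35): 8 bp
  [35,49): 14 bp
  [49,52): 3 bp
  [52,63): 11 bp
  [63,67): 4 bp
  [67,83): 16 bp
  [83,89): 6 bp
  [89,96): 7 bp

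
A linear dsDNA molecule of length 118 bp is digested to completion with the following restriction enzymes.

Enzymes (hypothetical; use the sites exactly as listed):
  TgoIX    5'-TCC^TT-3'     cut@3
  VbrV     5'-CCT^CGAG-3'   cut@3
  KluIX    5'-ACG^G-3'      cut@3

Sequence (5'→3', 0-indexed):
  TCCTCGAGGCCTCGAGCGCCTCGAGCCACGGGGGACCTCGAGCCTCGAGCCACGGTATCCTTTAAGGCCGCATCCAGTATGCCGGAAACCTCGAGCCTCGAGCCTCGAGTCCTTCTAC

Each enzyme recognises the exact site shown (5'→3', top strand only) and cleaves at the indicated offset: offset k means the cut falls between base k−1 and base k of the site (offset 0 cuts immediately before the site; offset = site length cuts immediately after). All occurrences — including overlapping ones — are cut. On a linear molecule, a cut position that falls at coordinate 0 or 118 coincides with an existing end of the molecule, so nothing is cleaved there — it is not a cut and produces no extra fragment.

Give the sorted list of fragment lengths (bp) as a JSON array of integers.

Site scan:
  TgoIX TCCTT/3: at [57, 109] ⇒ [60, 112]
  VbrV CCTCGAG/3: at [1, 9, 18, 35, 42, 88, 95, 102] ⇒ [4, 12, 21, 38, 45, 91, 98, 105]
  KluIX ACGG/3: at [27, 51] ⇒ [30, 54]

All cut coordinates (distinct, sorted): [4, 12, 21, 30, 38, 45, 54, 60, 91, 98, 105, 112]

Fragments:
  [0,4): 4 bp
  [4,12): 8 bp
  [12,21): 9 bp
  [21,30): 9 bp
  [30,38): 8 bp
  [38,45): 7 bp
  [45,54): 9 bp
  [54,60): 6 bp
  [60,91): 31 bp
  [91,98): 7 bp
  [98,105): 7 bp
  [105,112): 7 bp
  [112,118): 6 bp

[4,6,6,7,7,7,7,8,8,9,9,9,31]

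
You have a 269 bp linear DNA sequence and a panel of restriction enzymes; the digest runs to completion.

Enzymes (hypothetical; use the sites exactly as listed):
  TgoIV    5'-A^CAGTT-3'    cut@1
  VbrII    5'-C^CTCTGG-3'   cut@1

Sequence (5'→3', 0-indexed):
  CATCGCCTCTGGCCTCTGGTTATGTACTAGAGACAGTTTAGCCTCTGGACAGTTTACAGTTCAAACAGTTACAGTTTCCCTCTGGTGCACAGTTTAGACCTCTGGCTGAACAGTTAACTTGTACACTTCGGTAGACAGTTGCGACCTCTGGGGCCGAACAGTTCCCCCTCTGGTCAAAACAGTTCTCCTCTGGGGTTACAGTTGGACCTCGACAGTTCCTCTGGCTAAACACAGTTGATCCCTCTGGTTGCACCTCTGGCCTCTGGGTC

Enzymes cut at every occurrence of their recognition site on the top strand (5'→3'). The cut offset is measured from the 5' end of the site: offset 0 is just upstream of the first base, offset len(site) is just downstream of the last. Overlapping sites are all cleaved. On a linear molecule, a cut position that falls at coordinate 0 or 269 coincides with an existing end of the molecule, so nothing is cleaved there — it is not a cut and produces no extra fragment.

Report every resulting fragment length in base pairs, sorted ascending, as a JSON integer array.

[6,6,6,7,7,7,7,8,8,9,9,9,9,10,10,10,10,11,11,12,12,13,13,14,20,25]

Scan for sites:
  TgoIV ACAGTT/1: at [32, 48, 55, 64, 70, 88, 109, 134, 157, 178, 197, 211, 230] ⇒ [33, 49, 56, 65, 71, 89, 110, 135, 158, 179, 198, 212, 231]
  VbrII CCTCTGG/1: at [5, 12, 41, 78, 98, 144, 166, 186, 217, 240, 252, 259] ⇒ [6, 13, 42, 79, 99, 145, 167, 187, 218, 241, 253, 260]

All cut coordinates (distinct, sorted): [6, 13, 33, 42, 49, 56, 65, 71, 79, 89, 99, 110, 135, 145, 158, 167, 179, 187, 198, 212, 218, 231, 241, 253, 260]

Fragment lengths:
  [0,6): 6 bp
  [6,13): 7 bp
  [13,33): 20 bp
  [33,42): 9 bp
  [42,49): 7 bp
  [49,56): 7 bp
  [56,65): 9 bp
  [65,71): 6 bp
  [71,79): 8 bp
  [79,89): 10 bp
  [89,99): 10 bp
  [99,110): 11 bp
  [110,135): 25 bp
  [135,145): 10 bp
  [145,158): 13 bp
  [158,167): 9 bp
  [167,179): 12 bp
  [179,187): 8 bp
  [187,198): 11 bp
  [198,212): 14 bp
  [212,218): 6 bp
  [218,231): 13 bp
  [231,241): 10 bp
  [241,253): 12 bp
  [253,260): 7 bp
  [260,269): 9 bp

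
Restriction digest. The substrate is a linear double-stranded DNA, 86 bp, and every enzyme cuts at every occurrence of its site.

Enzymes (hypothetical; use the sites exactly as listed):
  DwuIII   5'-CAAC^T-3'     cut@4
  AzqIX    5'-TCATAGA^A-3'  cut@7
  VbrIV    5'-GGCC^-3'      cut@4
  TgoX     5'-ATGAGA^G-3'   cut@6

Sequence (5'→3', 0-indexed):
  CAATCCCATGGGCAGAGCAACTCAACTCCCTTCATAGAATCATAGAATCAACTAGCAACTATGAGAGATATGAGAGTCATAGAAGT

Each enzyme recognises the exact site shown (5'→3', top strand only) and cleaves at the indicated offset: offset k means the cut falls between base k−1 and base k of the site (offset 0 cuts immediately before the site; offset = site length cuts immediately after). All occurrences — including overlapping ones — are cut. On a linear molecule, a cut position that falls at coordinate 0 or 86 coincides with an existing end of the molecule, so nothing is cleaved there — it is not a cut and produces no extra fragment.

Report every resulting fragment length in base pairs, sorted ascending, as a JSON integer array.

Site scan:
  DwuIII CAACT/4: at [17, 22, 48, 55] ⇒ [21, 26, 52, 59]
  AzqIX TCATAGAA/7: at [31, 39, 76] ⇒ [38, 46, 83]
  VbrIV (GGCC, off=4): no sites
  TgoX ATGAGAG/6: at [60, 69] ⇒ [66, 75]

All cut coordinates (distinct, sorted): [21, 26, 38, 46, 52, 59, 66, 75, 83]

Fragments:
  [0,21): 21 bp
  [21,26): 5 bp
  [26,38): 12 bp
  [38,46): 8 bp
  [46,52): 6 bp
  [52,59): 7 bp
  [59,66): 7 bp
  [66,75): 9 bp
  [75,83): 8 bp
  [83,86): 3 bp

[3,5,6,7,7,8,8,9,12,21]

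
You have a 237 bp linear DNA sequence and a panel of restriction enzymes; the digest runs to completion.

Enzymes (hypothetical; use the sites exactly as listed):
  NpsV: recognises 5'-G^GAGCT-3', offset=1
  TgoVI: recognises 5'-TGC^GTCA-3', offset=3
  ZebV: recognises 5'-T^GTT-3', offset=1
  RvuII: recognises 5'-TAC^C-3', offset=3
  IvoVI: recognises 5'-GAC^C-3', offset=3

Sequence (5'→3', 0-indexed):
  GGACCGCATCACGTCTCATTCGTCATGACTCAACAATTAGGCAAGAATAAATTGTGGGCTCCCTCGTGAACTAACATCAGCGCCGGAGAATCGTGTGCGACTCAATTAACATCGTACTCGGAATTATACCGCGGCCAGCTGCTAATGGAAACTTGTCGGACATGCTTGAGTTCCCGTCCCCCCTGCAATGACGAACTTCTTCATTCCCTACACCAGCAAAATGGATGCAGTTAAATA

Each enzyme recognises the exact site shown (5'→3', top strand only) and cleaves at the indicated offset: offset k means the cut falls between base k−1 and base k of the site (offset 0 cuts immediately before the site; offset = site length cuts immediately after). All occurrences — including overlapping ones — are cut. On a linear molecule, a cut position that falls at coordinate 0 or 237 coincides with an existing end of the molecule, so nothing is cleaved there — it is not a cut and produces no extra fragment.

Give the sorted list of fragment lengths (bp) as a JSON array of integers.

[4,108,125]

Site scan:
  NpsV (GGAGCT, off=1): no sites
  TgoVI (TGCGTCA, off=3): no sites
  ZebV (TGTT, off=1): no sites
  RvuII (TACC, off=3): starts [126] → cuts [129]
  IvoVI (GACC, off=3): starts [1] → cuts [4]

Pooled cuts: [4, 129]

Fragment lengths:
  [0,4): 4 bp
  [4,129): 125 bp
  [129,237): 108 bp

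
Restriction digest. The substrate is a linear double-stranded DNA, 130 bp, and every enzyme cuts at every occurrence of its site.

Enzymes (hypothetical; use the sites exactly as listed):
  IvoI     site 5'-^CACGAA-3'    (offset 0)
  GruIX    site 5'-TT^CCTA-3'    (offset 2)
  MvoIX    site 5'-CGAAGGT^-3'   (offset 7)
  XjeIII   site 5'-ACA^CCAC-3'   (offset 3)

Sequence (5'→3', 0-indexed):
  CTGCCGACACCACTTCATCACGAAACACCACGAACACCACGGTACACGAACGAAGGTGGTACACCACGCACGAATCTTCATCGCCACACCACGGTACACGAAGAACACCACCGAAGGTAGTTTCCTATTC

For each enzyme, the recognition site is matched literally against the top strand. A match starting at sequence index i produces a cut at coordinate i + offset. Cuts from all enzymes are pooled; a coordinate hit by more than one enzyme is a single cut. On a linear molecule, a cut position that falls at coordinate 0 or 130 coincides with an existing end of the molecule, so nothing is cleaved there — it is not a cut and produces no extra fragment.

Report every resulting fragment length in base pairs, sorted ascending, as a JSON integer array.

Site scan:
  IvoI CACGAA/0: at [18, 28, 44, 68, 96] ⇒ [18, 28, 44, 68, 96]
  GruIX TTCCTA/2: at [121] ⇒ [123]
  MvoIX CGAAGGT/7: at [50, 111] ⇒ [57, 118]
  XjeIII ACACCAC/3: at [6, 24, 33, 60, 85, 104] ⇒ [9, 27, 36, 63, 88, 107]

All cut coordinates (distinct, sorted): [9, 18, 27, 28, 36, 44, 57, 63, 68, 88, 96, 107, 118, 123]

Fragments:
  [0,9): 9 bp
  [9,18): 9 bp
  [18,27): 9 bp
  [27,28): 1 bp
  [28,36): 8 bp
  [36,44): 8 bp
  [44,57): 13 bp
  [57,63): 6 bp
  [63,68): 5 bp
  [68,88): 20 bp
  [88,96): 8 bp
  [96,107): 11 bp
  [107,118): 11 bp
  [118,123): 5 bp
  [123,130): 7 bp

[1,5,5,6,7,8,8,8,9,9,9,11,11,13,20]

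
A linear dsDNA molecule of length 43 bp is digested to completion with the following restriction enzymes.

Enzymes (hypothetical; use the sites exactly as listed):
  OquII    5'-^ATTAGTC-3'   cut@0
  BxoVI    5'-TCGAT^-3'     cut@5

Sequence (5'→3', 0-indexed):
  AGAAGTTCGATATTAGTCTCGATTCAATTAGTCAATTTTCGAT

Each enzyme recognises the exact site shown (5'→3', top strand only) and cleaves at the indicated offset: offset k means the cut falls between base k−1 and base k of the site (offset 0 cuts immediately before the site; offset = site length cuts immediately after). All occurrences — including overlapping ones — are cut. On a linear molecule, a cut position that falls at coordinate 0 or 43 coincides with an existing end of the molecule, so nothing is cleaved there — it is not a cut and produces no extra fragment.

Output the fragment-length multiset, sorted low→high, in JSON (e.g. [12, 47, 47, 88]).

[3,11,12,17]

Site scan:
  OquII ATTAGTC/0: at [11, 26] ⇒ [11, 26]
  BxoVI TCGAT/5: at [6, 18, 38] ⇒ [11, 23] (position 43 is a terminus of the linear molecule — no cut)

Pooled cuts: [11, 23, 26]

Fragment lengths:
  [0,11): 11 bp
  [11,23): 12 bp
  [23,26): 3 bp
  [26,43): 17 bp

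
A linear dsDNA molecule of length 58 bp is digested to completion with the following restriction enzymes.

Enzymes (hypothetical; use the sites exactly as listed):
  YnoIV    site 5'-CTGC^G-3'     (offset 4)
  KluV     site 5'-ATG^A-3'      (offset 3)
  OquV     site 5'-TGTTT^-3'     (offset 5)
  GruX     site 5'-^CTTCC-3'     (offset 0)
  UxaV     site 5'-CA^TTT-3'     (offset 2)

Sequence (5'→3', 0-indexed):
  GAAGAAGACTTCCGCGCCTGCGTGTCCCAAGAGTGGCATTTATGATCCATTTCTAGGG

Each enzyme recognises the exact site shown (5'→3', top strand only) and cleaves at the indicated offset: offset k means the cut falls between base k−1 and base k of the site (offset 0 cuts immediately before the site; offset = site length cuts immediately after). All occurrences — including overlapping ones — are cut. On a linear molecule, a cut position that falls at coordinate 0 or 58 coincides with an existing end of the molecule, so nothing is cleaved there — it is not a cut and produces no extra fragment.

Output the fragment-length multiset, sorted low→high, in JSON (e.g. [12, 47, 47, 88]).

Per-enzyme occurrences:
  YnoIV CTGCG/4: at [17] ⇒ [21]
  KluV ATGA/3: at [41] ⇒ [44]
  OquV (TGTTT, off=5): no sites
  GruX CTTCC/0: at [8] ⇒ [8]
  UxaV CATTT/2: at [36, 47] ⇒ [38, 49]

All cut coordinates (distinct, sorted): [8, 21, 38, 44, 49]

Fragment lengths:
  [0,8): 8 bp
  [8,21): 13 bp
  [21,38): 17 bp
  [38,44): 6 bp
  [44,49): 5 bp
  [49,58): 9 bp

[5,6,8,9,13,17]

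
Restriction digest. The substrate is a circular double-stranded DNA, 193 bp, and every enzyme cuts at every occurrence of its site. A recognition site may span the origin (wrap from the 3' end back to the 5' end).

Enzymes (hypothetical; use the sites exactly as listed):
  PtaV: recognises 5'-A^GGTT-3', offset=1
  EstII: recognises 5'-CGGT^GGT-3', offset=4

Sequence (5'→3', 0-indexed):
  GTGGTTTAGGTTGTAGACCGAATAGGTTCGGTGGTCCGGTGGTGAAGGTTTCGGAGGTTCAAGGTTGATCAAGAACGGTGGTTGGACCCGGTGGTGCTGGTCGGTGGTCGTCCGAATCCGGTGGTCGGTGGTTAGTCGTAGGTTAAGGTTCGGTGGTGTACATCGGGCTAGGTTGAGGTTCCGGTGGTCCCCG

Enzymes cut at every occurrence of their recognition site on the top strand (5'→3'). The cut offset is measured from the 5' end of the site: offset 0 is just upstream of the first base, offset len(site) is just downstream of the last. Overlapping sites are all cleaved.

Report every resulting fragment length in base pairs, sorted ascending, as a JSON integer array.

[6,6,6,6,7,7,8,8,8,9,9,10,11,13,13,16,16,17,17]

Scan for sites:
  PtaV AGGTT/1: at [7, 23, 45, 54, 61, 139, 145, 169, 175] ⇒ [8, 24, 46, 55, 62, 140, 146, 170, 176]
  EstII CGGTGGT/4: at [28, 36, 75, 88, 101, 118, 125, 150, 181, 191] ⇒ [2, 32, 40, 79, 92, 105, 122, 129, 154, 185]

All cut coordinates (distinct, sorted): [2, 8, 24, 32, 40, 46, 55, 62, 79, 92, 105, 122, 129, 140, 146, 154, 170, 176, 185]

Fragments:
  2→8: 6 bp
  8→24: 16 bp
  24→32: 8 bp
  32→40: 8 bp
  40→46: 6 bp
  46→55: 9 bp
  55→62: 7 bp
  62→79: 17 bp
  79→92: 13 bp
  92→105: 13 bp
  105→122: 17 bp
  122→129: 7 bp
  129→140: 11 bp
  140→146: 6 bp
  146→154: 8 bp
  154→170: 16 bp
  170→176: 6 bp
  176→185: 9 bp
  185→2 (wrap): 193-185+2 = 10 bp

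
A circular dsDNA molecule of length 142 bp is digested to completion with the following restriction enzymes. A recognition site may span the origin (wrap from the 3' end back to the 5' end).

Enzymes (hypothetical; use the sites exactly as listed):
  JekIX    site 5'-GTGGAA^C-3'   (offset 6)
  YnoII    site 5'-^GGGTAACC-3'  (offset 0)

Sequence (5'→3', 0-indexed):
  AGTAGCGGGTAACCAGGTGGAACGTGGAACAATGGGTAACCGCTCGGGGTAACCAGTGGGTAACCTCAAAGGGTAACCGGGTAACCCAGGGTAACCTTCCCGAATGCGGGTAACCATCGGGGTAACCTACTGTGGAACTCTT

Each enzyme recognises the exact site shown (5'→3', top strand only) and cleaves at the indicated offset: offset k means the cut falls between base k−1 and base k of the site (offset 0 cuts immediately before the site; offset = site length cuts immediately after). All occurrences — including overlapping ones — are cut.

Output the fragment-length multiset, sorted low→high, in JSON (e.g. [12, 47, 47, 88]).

[4,7,8,10,11,11,12,13,13,16,18,19]

Scan for sites:
  JekIX (GTGGAAC, off=6): starts [16, 23, 131] → cuts [22, 29, 137]
  YnoII (GGGTAACC, off=0): starts [6, 33, 46, 57, 70, 78, 88, 107, 119] → cuts [6, 33, 46, 57, 70, 78, 88, 107, 119]

Pooled cuts: [6, 22, 29, 33, 46, 57, 70, 78, 88, 107, 119, 137]

Fragments:
  6→22: 16 bp
  22→29: 7 bp
  29→33: 4 bp
  33→46: 13 bp
  46→57: 11 bp
  57→70: 13 bp
  70→78: 8 bp
  78→88: 10 bp
  88→107: 19 bp
  107→119: 12 bp
  119→137: 18 bp
  137→6 (wrap): 142-137+6 = 11 bp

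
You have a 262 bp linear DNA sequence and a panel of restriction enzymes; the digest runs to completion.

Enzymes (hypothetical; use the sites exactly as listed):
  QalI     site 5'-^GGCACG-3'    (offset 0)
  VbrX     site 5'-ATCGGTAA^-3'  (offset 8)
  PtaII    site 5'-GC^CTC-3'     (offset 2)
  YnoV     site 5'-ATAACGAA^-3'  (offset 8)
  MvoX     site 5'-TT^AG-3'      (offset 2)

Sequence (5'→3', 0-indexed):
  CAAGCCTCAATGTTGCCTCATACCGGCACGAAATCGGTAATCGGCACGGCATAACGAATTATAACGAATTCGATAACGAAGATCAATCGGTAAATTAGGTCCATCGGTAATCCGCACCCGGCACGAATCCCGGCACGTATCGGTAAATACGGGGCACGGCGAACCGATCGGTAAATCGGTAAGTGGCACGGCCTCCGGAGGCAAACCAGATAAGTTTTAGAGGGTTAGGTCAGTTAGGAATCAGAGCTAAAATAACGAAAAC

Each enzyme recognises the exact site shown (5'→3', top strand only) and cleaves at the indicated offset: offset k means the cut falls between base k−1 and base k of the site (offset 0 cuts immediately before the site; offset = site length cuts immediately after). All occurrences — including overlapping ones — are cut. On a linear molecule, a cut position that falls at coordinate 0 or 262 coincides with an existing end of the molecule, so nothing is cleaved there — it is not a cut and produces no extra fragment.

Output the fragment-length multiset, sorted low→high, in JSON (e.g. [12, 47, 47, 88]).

[2,2,3,3,5,6,8,8,8,8,9,9,10,11,12,12,13,14,15,16,16,22,24,26]

Site scan:
  QalI (GGCACG, off=0): starts [24, 42, 119, 131, 152, 184] → cuts [24, 42, 119, 131, 152, 184]
  VbrX (ATCGGTAA, off=8): starts [32, 85, 102, 138, 166, 174] → cuts [40, 93, 110, 146, 174, 182]
  PtaII (GCCTC, off=2): starts [3, 14, 190] → cuts [5, 16, 192]
  YnoV (ATAACGAA, off=8): starts [50, 60, 72, 251] → cuts [58, 68, 80, 259]
  MvoX (TTAG, off=2): starts [94, 216, 224, 233] → cuts [96, 218, 226, 235]

All cut coordinates (distinct, sorted): [5, 16, 24, 40, 42, 58, 68, 80, 93, 96, 110, 119, 131, 146, 152, 174, 182, 184, 192, 218, 226, 235, 259]

Fragments:
  [0,5): 5 bp
  [5,16): 11 bp
  [16,24): 8 bp
  [24,40): 16 bp
  [40,42): 2 bp
  [42,58): 16 bp
  [58,68): 10 bp
  [68,80): 12 bp
  [80,93): 13 bp
  [93,96): 3 bp
  [96,110): 14 bp
  [110,119): 9 bp
  [119,131): 12 bp
  [131,146): 15 bp
  [146,152): 6 bp
  [152,174): 22 bp
  [174,182): 8 bp
  [182,184): 2 bp
  [184,192): 8 bp
  [192,218): 26 bp
  [218,226): 8 bp
  [226,235): 9 bp
  [235,259): 24 bp
  [259,262): 3 bp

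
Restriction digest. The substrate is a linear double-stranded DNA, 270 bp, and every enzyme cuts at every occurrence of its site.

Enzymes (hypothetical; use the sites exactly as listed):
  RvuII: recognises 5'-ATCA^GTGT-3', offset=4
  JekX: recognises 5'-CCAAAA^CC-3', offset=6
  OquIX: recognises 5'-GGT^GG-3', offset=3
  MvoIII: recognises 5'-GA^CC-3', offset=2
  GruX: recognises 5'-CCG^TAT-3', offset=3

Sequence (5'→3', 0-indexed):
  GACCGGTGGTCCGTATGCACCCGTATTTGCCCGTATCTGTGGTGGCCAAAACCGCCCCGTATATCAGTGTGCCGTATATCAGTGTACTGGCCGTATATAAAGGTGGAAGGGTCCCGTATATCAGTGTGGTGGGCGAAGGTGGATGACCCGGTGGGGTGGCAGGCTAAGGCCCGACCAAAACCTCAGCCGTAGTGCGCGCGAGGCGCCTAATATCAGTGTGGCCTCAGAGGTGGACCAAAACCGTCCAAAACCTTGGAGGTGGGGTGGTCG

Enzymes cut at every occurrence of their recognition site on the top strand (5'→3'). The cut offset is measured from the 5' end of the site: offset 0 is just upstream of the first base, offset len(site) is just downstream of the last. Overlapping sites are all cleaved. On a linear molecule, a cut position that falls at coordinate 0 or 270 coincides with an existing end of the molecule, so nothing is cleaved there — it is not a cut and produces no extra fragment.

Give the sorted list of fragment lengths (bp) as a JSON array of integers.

[2,3,5,5,5,5,6,6,6,6,6,7,7,7,7,8,8,8,10,10,10,10,10,10,11,12,12,16,17,35]

Scan for sites:
  RvuII (ATCAGTGT, off=4): starts [62, 77, 119, 211] → cuts [66, 81, 123, 215]
  JekX (CCAAAACC, off=6): starts [45, 174, 234, 244] → cuts [51, 180, 240, 250]
  OquIX (GGTGG, off=3): starts [4, 40, 101, 127, 137, 149, 154, 228, 257, 262] → cuts [7, 43, 104, 130, 140, 152, 157, 231, 260, 265]
  MvoIII (GACC, off=2): starts [0, 144, 172, 232] → cuts [2, 146, 174, 234]
  GruX (CCGTAT, off=3): starts [10, 20, 30, 56, 71, 90, 113] → cuts [13, 23, 33, 59, 74, 93, 116]

Pooled cuts: [2, 7, 13, 23, 33, 43, 51, 59, 66, 74, 81, 93, 104, 116, 123, 130, 140, 146, 152, 157, 174, 180, 215, 231, 234, 240, 250, 260, 265]

Fragment lengths:
  [0,2): 2 bp
  [2,7): 5 bp
  [7,13): 6 bp
  [13,23): 10 bp
  [23,33): 10 bp
  [33,43): 10 bp
  [43,51): 8 bp
  [51,59): 8 bp
  [59,66): 7 bp
  [66,74): 8 bp
  [74,81): 7 bp
  [81,93): 12 bp
  [93,104): 11 bp
  [104,116): 12 bp
  [116,123): 7 bp
  [123,130): 7 bp
  [130,140): 10 bp
  [140,146): 6 bp
  [146,152): 6 bp
  [152,157): 5 bp
  [157,174): 17 bp
  [174,180): 6 bp
  [180,215): 35 bp
  [215,231): 16 bp
  [231,234): 3 bp
  [234,240): 6 bp
  [240,250): 10 bp
  [250,260): 10 bp
  [260,265): 5 bp
  [265,270): 5 bp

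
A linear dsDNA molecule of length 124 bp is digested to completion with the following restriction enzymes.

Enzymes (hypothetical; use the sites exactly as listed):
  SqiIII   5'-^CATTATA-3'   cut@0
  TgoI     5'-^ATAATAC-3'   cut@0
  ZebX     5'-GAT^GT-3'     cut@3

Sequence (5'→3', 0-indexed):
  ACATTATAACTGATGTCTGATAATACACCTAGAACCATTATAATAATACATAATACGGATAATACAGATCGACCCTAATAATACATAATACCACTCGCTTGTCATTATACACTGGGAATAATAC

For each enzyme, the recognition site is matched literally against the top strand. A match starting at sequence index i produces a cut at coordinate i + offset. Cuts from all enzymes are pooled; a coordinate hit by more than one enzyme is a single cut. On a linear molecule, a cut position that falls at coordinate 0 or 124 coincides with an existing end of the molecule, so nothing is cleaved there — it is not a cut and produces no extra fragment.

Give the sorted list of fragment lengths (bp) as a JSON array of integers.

[1,5,7,7,7,7,9,13,15,16,18,19]

Site scan:
  SqiIII (CATTATA, off=0): starts [1, 35, 102] → cuts [1, 35, 102]
  TgoI (ATAATAC, off=0): starts [19, 42, 49, 58, 77, 84, 117] → cuts [19, 42, 49, 58, 77, 84, 117]
  ZebX (GATGT, off=3): starts [11] → cuts [14]

Pooled cuts: [1, 14, 19, 35, 42, 49, 58, 77, 84, 102, 117]

Fragments:
  [0,1): 1 bp
  [1,14): 13 bp
  [14,19): 5 bp
  [19,35): 16 bp
  [35,42): 7 bp
  [42,49): 7 bp
  [49,58): 9 bp
  [58,77): 19 bp
  [77,84): 7 bp
  [84,102): 18 bp
  [102,117): 15 bp
  [117,124): 7 bp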